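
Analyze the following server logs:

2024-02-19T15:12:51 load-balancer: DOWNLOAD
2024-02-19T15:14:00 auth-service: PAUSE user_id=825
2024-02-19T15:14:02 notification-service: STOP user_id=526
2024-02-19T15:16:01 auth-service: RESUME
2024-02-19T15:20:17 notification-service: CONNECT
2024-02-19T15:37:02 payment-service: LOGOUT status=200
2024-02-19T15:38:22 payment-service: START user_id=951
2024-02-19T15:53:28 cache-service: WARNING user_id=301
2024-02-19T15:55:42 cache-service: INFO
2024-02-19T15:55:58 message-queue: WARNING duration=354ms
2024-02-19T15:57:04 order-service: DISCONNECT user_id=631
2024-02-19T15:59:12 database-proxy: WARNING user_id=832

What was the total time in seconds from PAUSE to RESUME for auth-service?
121

To calculate state duration:

1. Find PAUSE event for auth-service: 2024-02-19T15:14:00
2. Find RESUME event for auth-service: 2024-02-19T15:16:01
3. Calculate duration: 2024-02-19T15:16:01 - 2024-02-19T15:14:00 = 121 seconds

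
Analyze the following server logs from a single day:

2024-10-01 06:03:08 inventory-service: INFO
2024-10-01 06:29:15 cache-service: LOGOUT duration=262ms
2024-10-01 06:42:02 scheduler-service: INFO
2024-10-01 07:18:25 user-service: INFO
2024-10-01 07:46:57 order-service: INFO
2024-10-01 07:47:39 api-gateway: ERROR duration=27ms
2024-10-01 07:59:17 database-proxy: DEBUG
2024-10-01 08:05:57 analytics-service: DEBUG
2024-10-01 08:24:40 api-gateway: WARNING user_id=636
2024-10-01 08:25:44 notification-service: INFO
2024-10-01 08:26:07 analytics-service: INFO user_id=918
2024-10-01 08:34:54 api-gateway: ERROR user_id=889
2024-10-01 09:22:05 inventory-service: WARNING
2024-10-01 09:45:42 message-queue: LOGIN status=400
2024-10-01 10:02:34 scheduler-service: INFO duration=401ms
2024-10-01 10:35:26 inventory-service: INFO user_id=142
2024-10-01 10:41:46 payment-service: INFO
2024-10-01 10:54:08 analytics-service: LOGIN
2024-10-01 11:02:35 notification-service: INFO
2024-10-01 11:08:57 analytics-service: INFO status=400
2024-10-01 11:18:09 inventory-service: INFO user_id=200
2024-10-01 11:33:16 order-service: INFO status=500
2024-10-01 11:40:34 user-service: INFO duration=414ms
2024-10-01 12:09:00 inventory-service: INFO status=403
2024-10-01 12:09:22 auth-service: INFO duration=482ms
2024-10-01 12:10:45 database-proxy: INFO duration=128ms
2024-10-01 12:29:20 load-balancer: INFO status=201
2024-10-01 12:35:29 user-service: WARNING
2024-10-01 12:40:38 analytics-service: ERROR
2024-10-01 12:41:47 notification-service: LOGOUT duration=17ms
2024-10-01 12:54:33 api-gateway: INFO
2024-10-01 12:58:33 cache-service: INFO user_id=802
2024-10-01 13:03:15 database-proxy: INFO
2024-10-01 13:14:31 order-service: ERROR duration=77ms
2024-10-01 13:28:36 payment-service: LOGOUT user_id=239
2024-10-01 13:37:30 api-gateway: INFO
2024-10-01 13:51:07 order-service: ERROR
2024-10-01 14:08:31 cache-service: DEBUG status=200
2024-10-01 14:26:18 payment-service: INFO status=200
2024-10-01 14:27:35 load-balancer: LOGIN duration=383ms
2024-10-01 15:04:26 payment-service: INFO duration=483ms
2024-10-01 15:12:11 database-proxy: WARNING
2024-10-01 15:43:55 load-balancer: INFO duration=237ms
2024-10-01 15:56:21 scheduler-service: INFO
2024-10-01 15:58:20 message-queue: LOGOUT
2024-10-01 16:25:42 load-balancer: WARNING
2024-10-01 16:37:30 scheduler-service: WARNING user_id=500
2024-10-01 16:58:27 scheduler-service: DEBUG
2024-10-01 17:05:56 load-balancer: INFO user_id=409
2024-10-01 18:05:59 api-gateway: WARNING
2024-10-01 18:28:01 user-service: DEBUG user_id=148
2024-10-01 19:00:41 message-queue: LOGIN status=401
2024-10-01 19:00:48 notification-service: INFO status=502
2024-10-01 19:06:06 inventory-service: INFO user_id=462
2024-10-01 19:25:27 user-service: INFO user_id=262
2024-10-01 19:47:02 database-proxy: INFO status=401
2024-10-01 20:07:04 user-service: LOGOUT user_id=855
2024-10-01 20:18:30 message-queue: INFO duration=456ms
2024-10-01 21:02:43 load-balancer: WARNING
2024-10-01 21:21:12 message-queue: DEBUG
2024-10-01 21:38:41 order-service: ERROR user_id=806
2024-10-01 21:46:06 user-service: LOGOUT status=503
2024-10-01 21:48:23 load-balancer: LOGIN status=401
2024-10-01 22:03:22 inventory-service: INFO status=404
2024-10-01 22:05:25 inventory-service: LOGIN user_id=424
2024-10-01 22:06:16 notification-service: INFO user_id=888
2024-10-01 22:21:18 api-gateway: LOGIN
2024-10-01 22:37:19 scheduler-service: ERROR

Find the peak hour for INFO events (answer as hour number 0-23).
12

To find the peak hour:

1. Group all INFO events by hour
2. Count events in each hour
3. Find hour with maximum count
4. Peak hour: 12 (with 6 events)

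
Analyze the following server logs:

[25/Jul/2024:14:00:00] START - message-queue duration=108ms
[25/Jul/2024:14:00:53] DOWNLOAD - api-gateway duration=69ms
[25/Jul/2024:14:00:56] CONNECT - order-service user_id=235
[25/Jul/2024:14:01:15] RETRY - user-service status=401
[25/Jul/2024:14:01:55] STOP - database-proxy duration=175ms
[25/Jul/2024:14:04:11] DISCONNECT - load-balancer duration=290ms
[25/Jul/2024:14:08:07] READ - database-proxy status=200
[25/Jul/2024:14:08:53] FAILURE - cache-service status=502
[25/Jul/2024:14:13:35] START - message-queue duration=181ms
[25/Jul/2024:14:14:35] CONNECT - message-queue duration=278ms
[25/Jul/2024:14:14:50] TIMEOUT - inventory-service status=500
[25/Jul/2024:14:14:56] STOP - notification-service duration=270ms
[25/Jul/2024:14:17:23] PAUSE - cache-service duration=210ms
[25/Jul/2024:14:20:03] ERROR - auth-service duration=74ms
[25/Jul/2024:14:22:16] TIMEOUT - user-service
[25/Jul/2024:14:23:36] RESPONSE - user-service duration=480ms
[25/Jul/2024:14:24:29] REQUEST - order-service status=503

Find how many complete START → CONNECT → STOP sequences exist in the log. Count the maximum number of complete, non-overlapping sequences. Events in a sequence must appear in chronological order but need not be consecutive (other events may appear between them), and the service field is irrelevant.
2

To count sequences:

1. Look for pattern: START → CONNECT → STOP
2. Greedily scan the log in chronological order, matching each sequence element in turn (ignoring service)
3. Each time the full pattern completes, increment the count and restart matching from the next event
4. Complete non-overlapping sequences found: 2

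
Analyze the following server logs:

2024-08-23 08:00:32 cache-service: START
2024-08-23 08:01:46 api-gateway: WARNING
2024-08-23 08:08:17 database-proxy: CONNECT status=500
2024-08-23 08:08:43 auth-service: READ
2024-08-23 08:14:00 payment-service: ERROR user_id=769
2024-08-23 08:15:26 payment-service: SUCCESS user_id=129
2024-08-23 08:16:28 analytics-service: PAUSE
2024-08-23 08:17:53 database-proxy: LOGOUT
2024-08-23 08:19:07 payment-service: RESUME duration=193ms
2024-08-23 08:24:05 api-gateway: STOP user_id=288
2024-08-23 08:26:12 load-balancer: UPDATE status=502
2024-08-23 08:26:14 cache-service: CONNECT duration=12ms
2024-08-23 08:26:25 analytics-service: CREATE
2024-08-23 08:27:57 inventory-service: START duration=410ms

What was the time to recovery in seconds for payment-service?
86

To calculate recovery time:

1. Find ERROR event for payment-service: 2024-08-23 08:14:00
2. Find next SUCCESS event for payment-service: 2024-08-23 08:15:26
3. Recovery time: 2024-08-23 08:15:26 - 2024-08-23 08:14:00 = 86 seconds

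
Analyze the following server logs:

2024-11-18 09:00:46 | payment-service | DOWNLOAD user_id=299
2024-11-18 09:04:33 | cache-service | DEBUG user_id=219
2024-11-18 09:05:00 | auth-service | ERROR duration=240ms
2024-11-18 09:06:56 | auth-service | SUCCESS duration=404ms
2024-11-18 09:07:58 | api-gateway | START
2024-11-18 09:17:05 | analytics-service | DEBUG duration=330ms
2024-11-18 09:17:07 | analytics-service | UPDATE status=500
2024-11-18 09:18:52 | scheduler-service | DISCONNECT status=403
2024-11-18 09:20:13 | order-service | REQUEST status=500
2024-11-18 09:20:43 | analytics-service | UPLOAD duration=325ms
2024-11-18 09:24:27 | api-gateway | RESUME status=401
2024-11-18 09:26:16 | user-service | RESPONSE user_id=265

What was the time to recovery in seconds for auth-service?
116

To calculate recovery time:

1. Find ERROR event for auth-service: 2024-11-18 09:05:00
2. Find next SUCCESS event for auth-service: 2024-11-18 09:06:56
3. Recovery time: 2024-11-18 09:06:56 - 2024-11-18 09:05:00 = 116 seconds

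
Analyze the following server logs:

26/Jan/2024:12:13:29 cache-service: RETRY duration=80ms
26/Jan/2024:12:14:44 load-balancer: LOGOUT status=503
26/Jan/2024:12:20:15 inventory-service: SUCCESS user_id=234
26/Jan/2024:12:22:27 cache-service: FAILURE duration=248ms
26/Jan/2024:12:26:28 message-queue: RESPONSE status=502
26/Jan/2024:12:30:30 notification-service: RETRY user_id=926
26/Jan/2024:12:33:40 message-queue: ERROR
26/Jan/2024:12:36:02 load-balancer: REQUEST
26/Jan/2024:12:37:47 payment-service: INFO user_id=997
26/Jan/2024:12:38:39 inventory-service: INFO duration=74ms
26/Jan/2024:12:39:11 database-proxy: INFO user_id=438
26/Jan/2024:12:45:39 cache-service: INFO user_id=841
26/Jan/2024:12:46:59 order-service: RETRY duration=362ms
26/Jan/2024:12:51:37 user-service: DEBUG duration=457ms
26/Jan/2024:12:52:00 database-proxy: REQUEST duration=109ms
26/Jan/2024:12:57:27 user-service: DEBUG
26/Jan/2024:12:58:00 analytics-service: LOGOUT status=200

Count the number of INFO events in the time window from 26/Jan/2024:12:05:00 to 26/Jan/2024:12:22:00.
0

To count events in the time window:

1. Window boundaries: 26/Jan/2024:12:05:00 to 26/Jan/2024:12:22:00
2. Filter for INFO events within this window
3. Count matching events: 0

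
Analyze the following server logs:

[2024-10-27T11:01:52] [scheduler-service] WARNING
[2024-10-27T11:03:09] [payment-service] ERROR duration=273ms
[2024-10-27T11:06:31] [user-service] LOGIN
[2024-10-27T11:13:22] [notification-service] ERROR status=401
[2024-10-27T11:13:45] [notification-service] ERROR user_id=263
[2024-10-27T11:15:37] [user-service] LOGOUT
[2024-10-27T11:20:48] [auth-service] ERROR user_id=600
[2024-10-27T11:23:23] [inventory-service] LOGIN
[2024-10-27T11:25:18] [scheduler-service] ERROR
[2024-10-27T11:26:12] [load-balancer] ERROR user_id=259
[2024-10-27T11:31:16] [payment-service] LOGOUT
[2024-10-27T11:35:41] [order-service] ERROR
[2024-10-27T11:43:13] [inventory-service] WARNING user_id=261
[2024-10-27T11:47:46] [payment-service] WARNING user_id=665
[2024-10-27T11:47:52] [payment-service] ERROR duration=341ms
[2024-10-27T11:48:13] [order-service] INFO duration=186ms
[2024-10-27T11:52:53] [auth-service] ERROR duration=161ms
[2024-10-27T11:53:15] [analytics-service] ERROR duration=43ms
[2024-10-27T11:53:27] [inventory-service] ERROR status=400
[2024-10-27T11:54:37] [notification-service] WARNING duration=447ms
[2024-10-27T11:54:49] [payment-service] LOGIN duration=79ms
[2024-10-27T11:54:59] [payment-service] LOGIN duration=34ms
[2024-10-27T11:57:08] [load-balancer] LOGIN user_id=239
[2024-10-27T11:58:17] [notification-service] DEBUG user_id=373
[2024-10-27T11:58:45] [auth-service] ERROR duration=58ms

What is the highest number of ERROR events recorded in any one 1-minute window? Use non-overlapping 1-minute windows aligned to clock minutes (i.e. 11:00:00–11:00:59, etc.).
2

To find the burst window:

1. Divide the log period into non-overlapping 1-minute windows starting at 11:00
2. Count ERROR events in each window
3. Find the window with maximum count
4. Maximum events in a window: 2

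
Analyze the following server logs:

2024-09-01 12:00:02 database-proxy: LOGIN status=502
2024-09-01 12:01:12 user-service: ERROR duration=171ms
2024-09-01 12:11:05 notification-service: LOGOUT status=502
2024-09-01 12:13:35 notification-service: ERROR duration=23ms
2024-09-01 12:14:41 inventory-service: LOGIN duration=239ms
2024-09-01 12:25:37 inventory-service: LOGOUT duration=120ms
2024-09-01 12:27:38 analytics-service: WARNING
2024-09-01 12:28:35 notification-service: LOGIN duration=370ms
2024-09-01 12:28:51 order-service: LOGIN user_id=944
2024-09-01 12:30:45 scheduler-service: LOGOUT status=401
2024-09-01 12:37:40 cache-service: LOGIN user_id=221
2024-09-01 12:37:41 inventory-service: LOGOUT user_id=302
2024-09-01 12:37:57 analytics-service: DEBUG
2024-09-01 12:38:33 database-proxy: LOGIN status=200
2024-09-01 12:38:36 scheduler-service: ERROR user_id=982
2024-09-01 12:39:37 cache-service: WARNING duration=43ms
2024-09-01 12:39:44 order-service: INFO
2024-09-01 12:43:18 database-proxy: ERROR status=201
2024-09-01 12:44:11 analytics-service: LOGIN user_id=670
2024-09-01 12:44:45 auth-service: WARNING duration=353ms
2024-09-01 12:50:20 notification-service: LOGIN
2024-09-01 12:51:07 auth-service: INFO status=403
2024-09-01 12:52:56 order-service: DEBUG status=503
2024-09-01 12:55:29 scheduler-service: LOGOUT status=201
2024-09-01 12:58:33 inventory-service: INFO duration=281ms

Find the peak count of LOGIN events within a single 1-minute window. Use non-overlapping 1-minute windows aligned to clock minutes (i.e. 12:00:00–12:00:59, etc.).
2

To find the burst window:

1. Divide the log period into non-overlapping 1-minute windows starting at 12:00
2. Count LOGIN events in each window
3. Find the window with maximum count
4. Maximum events in a window: 2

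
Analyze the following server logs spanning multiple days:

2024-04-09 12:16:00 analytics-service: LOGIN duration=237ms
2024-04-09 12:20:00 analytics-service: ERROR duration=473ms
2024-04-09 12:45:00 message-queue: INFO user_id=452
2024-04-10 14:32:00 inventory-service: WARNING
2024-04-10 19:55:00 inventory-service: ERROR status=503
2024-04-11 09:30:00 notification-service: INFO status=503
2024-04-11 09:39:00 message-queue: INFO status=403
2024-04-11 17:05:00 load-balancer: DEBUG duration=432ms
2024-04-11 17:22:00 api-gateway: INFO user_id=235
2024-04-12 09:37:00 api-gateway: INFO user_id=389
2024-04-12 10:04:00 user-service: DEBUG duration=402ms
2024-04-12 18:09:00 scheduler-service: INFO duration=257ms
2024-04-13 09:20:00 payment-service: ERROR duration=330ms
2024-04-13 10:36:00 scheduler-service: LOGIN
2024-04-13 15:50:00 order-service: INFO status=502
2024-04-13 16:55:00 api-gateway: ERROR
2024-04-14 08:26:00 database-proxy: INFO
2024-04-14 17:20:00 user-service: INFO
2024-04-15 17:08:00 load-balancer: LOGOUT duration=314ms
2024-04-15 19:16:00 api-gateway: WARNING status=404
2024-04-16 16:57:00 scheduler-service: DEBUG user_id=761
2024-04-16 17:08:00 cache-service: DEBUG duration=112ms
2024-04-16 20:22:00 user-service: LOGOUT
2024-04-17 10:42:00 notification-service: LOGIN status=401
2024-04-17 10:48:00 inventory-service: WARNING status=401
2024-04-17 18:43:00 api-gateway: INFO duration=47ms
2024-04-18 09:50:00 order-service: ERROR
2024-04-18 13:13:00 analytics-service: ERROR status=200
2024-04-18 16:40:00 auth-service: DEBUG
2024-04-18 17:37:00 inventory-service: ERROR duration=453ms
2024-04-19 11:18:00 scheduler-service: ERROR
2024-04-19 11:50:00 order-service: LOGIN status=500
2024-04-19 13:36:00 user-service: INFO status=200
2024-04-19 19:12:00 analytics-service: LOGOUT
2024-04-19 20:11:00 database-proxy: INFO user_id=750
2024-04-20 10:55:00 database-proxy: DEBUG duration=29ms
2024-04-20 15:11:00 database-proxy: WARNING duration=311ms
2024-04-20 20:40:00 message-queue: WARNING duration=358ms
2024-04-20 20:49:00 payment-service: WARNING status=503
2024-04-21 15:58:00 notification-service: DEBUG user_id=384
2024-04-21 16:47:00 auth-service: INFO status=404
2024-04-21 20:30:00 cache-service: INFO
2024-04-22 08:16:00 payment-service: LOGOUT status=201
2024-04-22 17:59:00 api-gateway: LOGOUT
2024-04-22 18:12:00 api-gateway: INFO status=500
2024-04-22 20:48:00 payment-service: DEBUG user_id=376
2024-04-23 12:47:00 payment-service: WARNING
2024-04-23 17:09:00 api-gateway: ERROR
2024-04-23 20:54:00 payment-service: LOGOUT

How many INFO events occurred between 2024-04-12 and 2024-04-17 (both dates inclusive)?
6

To filter by date range:

1. Date range: 2024-04-12 through 2024-04-17, both dates inclusive
2. Filter for INFO events whose date falls in this range
3. Count matching events: 6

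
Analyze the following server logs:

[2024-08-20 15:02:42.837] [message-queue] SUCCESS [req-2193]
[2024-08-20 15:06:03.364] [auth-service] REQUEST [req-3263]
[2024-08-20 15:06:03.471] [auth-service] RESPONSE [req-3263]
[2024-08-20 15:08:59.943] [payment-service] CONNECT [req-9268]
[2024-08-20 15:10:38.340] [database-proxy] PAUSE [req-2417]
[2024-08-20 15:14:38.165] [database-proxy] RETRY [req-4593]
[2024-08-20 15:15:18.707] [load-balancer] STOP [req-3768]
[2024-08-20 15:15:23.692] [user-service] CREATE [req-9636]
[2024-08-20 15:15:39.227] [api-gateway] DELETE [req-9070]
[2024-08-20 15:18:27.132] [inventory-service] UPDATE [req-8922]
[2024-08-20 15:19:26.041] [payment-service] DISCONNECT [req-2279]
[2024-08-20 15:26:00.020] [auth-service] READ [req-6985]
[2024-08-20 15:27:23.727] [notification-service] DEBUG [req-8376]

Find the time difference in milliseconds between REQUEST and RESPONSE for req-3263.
107

To calculate latency:

1. Find REQUEST with id req-3263: 2024-08-20 15:06:03.364
2. Find RESPONSE with id req-3263: 2024-08-20 15:06:03.471
3. Latency: 2024-08-20 15:06:03.471 - 2024-08-20 15:06:03.364 = 107ms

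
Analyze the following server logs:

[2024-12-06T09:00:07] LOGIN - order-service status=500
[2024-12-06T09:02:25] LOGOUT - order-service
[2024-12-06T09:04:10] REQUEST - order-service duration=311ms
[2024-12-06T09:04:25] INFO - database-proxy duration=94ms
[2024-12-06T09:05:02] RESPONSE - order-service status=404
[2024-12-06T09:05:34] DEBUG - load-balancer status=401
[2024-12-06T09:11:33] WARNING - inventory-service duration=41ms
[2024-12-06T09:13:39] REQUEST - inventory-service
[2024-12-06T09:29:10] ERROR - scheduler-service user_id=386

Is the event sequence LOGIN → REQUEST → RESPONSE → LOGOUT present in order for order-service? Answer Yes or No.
No

To verify sequence order:

1. Find all events in sequence LOGIN → REQUEST → RESPONSE → LOGOUT for order-service
2. Extract their timestamps
3. Check if timestamps are in ascending order
4. Result: No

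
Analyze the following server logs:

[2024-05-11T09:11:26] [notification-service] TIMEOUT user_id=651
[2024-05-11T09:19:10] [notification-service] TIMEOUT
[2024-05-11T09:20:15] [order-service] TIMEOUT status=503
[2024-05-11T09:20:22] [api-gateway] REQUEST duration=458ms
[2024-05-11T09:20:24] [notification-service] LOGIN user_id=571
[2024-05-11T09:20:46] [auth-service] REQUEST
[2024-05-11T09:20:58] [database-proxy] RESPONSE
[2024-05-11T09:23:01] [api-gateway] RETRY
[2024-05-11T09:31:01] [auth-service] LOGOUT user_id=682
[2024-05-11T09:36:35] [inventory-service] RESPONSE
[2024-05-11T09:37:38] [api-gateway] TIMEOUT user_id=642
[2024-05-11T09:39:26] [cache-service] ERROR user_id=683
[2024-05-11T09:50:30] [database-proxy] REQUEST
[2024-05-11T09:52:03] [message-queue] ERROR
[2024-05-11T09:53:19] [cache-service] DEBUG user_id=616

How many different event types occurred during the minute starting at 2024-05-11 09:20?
4

To count unique event types:

1. Filter events in the minute starting at 2024-05-11 09:20
2. Extract event types from matching entries
3. Count unique types: 4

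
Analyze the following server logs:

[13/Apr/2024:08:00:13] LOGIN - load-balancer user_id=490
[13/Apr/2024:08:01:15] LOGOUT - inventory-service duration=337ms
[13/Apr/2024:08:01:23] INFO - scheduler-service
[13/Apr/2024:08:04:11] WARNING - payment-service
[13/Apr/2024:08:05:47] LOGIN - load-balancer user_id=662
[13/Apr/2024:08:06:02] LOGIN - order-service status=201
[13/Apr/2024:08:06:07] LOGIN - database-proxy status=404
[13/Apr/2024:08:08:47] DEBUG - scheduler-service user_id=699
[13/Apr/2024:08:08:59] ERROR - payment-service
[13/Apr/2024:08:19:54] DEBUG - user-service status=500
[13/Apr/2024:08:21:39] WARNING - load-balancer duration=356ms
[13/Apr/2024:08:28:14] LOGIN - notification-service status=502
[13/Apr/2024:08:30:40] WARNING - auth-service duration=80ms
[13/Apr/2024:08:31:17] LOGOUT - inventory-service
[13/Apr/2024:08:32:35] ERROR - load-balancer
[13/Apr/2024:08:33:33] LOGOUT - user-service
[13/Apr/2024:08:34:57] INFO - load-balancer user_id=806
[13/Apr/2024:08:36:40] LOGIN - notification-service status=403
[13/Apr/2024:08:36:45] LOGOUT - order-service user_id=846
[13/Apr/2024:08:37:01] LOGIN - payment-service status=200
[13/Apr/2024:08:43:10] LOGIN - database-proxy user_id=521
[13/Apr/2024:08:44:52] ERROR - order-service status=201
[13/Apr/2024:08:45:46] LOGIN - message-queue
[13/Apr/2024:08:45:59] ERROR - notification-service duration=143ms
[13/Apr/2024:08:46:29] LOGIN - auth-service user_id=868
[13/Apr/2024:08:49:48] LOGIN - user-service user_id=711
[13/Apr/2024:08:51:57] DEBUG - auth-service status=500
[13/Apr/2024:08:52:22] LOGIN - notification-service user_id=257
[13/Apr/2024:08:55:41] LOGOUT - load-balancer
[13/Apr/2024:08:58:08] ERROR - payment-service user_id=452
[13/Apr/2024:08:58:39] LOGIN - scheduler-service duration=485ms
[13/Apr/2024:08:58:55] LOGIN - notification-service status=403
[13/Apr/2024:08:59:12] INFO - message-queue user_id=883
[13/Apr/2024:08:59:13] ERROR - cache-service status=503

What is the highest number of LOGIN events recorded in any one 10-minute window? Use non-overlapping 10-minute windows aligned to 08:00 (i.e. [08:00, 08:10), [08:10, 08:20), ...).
4

To find the burst window:

1. Divide the log period into non-overlapping 10-minute windows starting at 08:00
2. Count LOGIN events in each window
3. Find the window with maximum count
4. Maximum events in a window: 4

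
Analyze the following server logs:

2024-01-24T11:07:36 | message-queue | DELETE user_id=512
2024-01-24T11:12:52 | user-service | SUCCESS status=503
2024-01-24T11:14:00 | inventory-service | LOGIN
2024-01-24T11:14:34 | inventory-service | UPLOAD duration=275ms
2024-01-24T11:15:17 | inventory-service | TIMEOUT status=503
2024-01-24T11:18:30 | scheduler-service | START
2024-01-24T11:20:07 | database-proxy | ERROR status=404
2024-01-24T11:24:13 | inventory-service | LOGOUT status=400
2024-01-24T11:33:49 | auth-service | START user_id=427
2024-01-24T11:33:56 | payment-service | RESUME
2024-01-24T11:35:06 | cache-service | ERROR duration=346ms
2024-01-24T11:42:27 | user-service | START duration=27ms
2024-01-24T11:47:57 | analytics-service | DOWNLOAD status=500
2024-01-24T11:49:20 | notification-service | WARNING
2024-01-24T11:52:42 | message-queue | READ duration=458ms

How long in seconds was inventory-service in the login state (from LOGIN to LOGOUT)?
613

To calculate state duration:

1. Find LOGIN event for inventory-service: 2024-01-24T11:14:00
2. Find LOGOUT event for inventory-service: 2024-01-24T11:24:13
3. Calculate duration: 2024-01-24T11:24:13 - 2024-01-24T11:14:00 = 613 seconds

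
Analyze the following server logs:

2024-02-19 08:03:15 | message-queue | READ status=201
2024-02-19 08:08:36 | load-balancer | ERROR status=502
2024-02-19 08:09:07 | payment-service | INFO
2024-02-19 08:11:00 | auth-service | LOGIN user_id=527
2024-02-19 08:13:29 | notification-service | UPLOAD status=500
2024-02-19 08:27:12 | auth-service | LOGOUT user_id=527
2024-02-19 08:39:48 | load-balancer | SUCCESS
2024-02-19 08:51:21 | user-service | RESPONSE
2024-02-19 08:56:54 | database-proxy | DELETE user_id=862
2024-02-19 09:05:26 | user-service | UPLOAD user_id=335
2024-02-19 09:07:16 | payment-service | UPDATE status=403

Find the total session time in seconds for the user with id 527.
972

To calculate session duration:

1. Find LOGIN event for user_id=527: 2024-02-19 08:11:00
2. Find LOGOUT event for user_id=527: 2024-02-19 08:27:12
3. Session duration: 2024-02-19 08:27:12 - 2024-02-19 08:11:00 = 972 seconds (16 minutes)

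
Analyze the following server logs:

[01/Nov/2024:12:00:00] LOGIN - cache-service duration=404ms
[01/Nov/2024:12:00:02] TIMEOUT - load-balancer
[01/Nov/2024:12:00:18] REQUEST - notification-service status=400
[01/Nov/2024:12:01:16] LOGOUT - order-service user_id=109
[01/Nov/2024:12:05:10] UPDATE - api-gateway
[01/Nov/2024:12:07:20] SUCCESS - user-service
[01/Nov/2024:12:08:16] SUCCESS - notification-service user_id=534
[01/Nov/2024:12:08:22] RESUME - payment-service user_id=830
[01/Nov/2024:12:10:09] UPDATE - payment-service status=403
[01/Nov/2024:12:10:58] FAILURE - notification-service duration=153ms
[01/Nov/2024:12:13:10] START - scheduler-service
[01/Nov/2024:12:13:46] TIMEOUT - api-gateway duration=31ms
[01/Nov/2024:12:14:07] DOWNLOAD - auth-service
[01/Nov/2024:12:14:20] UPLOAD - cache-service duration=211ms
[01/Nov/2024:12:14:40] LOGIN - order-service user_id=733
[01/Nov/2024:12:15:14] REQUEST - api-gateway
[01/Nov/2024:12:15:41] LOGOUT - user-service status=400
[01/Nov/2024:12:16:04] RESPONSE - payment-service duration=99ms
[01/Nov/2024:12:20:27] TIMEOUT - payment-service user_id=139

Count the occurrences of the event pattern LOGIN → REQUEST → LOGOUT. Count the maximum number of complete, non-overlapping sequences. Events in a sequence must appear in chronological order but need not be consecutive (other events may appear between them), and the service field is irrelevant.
2

To count sequences:

1. Look for pattern: LOGIN → REQUEST → LOGOUT
2. Greedily scan the log in chronological order, matching each sequence element in turn (ignoring service)
3. Each time the full pattern completes, increment the count and restart matching from the next event
4. Complete non-overlapping sequences found: 2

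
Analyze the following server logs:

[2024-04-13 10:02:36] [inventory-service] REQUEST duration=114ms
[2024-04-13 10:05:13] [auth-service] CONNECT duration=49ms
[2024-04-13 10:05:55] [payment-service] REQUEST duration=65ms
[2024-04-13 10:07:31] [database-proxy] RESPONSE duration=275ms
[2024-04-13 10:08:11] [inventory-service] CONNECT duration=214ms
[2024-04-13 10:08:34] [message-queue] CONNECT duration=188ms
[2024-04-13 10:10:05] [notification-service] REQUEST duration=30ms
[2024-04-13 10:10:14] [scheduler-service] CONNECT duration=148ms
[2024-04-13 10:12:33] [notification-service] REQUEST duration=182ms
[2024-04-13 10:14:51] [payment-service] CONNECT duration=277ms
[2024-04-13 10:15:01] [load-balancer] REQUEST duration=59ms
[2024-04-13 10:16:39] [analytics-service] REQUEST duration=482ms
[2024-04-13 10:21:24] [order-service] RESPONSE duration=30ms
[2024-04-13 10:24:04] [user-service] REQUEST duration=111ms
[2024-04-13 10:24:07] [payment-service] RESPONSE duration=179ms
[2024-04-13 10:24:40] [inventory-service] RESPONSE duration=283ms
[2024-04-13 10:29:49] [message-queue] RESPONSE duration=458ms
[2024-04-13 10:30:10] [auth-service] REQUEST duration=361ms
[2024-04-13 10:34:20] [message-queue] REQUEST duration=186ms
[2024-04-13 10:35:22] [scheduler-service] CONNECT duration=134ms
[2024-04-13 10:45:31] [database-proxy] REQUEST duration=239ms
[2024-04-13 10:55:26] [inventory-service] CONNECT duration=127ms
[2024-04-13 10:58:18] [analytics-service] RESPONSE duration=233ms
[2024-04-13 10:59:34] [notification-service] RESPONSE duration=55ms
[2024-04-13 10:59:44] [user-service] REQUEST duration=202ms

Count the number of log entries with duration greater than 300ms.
3

To count timeouts:

1. Threshold: 300ms
2. Extract duration from each log entry
3. Count entries where duration > 300
4. Timeout count: 3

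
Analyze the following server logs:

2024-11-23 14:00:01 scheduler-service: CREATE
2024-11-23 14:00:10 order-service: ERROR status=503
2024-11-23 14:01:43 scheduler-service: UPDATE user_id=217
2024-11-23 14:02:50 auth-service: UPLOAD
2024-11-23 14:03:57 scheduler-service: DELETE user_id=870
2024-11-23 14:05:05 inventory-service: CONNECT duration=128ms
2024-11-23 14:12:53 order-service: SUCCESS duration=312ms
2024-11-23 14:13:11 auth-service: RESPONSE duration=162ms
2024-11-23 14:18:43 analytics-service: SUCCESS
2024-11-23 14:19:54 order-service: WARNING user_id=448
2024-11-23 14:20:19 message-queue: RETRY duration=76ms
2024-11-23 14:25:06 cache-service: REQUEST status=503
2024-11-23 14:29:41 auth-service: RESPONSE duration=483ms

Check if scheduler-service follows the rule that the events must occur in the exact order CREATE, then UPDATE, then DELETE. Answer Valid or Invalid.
Valid

To validate ordering:

1. Required order: CREATE → UPDATE → DELETE
2. Rule: the events must occur in the exact order CREATE, then UPDATE, then DELETE
3. Check actual order of events for scheduler-service
4. Result: Valid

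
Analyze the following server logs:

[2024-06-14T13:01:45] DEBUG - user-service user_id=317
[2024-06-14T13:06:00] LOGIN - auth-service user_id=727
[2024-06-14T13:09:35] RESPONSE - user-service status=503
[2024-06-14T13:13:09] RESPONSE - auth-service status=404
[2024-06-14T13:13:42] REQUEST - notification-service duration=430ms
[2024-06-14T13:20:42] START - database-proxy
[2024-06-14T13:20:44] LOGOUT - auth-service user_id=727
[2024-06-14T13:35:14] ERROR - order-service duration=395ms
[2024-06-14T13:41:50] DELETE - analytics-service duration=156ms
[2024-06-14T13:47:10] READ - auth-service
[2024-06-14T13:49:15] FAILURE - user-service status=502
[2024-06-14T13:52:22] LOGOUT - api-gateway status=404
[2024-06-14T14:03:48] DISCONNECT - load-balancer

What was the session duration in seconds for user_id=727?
884

To calculate session duration:

1. Find LOGIN event for user_id=727: 2024-06-14T13:06:00
2. Find LOGOUT event for user_id=727: 2024-06-14T13:20:44
3. Session duration: 2024-06-14T13:20:44 - 2024-06-14T13:06:00 = 884 seconds (14 minutes)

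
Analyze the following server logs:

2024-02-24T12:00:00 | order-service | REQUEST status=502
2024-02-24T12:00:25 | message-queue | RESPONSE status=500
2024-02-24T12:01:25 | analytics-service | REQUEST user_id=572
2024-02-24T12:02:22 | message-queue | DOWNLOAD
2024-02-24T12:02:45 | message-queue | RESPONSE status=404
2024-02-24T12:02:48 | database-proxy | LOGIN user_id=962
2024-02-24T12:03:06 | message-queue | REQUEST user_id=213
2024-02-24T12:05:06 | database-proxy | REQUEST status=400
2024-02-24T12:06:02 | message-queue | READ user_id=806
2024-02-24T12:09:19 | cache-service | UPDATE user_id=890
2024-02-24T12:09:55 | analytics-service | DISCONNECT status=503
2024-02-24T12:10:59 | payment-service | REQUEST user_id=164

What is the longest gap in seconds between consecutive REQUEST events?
353

To find the longest gap:

1. Extract all REQUEST events in chronological order
2. Calculate time differences between consecutive events
3. Find the maximum difference
4. Longest gap: 353 seconds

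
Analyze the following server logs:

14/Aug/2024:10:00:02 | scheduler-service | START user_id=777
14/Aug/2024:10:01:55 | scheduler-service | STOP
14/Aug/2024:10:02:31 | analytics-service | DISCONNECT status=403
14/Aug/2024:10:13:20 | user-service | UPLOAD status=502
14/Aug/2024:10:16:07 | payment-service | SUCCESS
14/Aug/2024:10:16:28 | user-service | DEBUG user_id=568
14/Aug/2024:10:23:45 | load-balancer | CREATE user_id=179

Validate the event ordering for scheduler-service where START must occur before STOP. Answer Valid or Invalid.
Valid

To validate ordering:

1. Required order: START → STOP
2. Rule: START must occur before STOP
3. Check actual order of events for scheduler-service
4. Result: Valid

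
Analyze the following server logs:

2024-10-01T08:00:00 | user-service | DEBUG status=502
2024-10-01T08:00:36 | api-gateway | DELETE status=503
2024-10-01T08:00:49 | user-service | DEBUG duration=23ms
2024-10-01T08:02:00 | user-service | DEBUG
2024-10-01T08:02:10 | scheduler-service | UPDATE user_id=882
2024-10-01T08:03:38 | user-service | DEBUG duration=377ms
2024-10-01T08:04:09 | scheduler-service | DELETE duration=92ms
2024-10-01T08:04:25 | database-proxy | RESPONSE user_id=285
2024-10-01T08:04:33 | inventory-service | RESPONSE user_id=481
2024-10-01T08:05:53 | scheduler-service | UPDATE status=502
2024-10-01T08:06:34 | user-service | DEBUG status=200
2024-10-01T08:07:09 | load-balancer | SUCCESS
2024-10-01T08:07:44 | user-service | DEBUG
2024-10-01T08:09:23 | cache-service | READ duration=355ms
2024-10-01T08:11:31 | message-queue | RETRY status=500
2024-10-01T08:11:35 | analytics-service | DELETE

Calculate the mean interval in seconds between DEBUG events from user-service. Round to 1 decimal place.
92.8

To calculate average interval:

1. Find all DEBUG events for user-service in order
2. Calculate time gaps between consecutive events
3. Compute mean of gaps: 464 / 5 = 92.8 seconds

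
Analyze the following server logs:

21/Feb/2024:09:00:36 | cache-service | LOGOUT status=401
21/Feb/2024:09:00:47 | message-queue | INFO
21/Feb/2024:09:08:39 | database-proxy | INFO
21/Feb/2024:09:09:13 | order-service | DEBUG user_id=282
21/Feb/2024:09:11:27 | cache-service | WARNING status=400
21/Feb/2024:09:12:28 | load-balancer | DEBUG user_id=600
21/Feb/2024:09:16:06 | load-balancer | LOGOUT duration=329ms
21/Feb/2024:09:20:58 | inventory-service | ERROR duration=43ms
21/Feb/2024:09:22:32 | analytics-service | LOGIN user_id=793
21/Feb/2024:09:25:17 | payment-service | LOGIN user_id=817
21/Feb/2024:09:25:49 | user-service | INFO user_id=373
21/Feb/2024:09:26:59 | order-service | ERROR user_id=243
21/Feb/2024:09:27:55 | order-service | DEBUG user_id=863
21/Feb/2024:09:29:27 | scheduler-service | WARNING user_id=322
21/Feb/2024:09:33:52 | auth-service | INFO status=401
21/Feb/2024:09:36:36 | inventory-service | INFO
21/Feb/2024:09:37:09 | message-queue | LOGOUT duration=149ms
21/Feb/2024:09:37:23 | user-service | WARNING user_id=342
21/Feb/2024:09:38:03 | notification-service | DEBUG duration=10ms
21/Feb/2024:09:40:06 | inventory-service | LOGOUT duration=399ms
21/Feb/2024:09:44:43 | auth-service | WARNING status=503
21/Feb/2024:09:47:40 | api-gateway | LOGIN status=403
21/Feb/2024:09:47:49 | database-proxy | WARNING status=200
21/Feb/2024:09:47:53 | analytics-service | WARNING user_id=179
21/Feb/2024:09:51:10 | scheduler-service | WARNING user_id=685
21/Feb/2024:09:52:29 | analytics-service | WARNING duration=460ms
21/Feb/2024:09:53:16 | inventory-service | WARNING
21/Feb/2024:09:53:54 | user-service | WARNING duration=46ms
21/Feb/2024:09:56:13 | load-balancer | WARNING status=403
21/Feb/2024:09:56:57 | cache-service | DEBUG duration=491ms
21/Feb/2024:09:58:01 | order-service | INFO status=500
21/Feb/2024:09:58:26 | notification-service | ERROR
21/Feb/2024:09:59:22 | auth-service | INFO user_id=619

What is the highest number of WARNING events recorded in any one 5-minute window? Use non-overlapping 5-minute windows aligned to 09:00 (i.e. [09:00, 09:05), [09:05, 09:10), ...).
4

To find the burst window:

1. Divide the log period into non-overlapping 5-minute windows starting at 09:00
2. Count WARNING events in each window
3. Find the window with maximum count
4. Maximum events in a window: 4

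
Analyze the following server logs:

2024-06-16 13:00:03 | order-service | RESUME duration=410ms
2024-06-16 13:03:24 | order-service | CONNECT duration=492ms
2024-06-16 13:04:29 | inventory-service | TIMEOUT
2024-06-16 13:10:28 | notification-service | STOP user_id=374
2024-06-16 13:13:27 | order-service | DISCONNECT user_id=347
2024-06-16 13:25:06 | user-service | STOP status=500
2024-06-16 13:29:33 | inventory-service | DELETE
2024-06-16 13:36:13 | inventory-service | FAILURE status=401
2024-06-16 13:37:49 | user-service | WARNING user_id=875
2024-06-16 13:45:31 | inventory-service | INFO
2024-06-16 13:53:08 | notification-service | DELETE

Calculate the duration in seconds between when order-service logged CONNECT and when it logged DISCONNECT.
603

To find the time between events:

1. Locate the first CONNECT event for order-service: 2024-06-16 13:03:24
2. Locate the first DISCONNECT event for order-service: 2024-06-16 13:13:27
3. Calculate the difference: 2024-06-16 13:13:27 - 2024-06-16 13:03:24 = 603 seconds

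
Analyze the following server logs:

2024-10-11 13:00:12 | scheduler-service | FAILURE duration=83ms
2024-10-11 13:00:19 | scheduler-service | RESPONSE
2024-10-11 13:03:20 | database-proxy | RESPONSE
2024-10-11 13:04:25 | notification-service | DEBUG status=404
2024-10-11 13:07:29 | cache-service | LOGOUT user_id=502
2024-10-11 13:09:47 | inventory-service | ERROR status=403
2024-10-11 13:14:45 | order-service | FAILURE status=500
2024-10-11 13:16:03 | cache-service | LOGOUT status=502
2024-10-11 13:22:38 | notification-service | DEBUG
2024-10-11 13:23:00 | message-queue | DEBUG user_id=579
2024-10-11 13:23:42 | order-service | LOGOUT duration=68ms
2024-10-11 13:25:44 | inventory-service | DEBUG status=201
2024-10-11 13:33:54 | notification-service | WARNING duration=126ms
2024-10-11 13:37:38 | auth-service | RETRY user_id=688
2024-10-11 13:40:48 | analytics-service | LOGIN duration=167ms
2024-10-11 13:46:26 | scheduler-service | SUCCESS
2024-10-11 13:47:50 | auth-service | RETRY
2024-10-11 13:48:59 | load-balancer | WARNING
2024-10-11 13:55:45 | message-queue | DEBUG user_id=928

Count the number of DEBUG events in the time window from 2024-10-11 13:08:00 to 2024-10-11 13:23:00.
2

To count events in the time window:

1. Window boundaries: 2024-10-11 13:08:00 to 2024-10-11 13:23:00
2. Filter for DEBUG events within this window
3. Count matching events: 2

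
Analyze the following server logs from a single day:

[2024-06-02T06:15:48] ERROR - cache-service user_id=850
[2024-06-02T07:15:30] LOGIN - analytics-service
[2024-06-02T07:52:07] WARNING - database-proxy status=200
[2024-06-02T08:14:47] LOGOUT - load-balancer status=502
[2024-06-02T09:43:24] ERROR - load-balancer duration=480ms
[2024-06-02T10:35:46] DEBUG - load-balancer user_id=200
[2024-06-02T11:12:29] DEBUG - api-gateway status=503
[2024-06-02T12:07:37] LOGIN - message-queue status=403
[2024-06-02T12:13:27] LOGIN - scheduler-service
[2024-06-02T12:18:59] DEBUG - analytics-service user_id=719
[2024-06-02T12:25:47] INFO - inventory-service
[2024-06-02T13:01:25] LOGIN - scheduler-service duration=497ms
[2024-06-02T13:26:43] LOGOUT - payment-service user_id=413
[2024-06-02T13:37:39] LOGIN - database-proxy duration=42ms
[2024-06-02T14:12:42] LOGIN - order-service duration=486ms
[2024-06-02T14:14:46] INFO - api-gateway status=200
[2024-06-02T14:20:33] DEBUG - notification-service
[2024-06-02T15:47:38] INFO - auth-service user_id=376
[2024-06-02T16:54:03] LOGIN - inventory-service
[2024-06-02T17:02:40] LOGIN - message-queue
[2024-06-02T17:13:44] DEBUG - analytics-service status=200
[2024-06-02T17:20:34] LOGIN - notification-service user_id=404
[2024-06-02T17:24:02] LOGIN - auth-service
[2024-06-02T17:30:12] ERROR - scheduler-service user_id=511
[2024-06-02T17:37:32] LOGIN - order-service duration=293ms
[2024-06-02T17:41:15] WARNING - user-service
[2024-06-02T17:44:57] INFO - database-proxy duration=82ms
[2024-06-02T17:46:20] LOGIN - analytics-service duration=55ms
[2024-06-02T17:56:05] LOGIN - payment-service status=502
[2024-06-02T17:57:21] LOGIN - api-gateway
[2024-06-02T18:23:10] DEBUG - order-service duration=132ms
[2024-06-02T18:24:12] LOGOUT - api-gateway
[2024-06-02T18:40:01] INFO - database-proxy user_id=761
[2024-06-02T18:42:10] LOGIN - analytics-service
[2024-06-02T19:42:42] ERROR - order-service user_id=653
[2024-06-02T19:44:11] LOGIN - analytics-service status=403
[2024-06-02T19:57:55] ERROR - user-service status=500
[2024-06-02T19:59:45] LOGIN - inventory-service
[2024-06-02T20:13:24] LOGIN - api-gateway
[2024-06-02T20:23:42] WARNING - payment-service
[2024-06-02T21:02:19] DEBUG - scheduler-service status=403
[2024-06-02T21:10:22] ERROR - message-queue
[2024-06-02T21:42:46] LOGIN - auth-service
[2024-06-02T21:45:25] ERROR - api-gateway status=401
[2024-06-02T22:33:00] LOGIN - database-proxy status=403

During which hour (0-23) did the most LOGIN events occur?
17

To find the peak hour:

1. Group all LOGIN events by hour
2. Count events in each hour
3. Find hour with maximum count
4. Peak hour: 17 (with 7 events)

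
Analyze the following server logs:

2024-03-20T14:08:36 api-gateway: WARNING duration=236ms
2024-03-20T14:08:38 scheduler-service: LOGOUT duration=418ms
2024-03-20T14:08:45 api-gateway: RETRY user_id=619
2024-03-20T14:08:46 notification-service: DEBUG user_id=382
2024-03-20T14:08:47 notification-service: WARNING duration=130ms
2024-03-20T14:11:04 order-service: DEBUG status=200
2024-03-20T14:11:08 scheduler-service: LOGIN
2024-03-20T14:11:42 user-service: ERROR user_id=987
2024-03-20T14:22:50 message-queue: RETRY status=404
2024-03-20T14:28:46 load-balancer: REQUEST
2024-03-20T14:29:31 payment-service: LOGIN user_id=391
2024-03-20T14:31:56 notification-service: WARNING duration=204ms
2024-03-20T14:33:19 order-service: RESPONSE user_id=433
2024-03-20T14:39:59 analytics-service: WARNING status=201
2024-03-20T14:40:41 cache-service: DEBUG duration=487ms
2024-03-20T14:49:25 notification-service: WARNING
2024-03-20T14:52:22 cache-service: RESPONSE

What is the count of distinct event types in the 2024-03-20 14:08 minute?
4

To count unique event types:

1. Filter events in the minute starting at 2024-03-20 14:08
2. Extract event types from matching entries
3. Count unique types: 4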